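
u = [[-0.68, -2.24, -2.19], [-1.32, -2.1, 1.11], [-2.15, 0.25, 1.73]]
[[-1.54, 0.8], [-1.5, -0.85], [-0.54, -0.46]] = u @[[0.36, -0.2], [0.52, 0.24], [0.06, -0.55]]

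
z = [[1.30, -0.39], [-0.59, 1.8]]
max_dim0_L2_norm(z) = 1.84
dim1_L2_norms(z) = [1.36, 1.89]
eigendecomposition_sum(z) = [[0.74, 0.36], [0.55, 0.27]] + [[0.56, -0.75], [-1.14, 1.53]]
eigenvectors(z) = [[-0.8, 0.44], [-0.6, -0.9]]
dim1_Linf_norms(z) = [1.3, 1.8]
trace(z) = 3.10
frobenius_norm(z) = 2.33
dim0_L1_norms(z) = [1.89, 2.19]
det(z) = 2.11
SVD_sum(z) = [[0.57, -0.87],[-1.00, 1.53]] + [[0.73, 0.48],[0.41, 0.27]]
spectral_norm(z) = 2.10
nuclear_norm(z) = 3.11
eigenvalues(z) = [1.01, 2.09]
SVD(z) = [[-0.49, 0.87], [0.87, 0.49]] @ diag([2.1033133582799097, 1.0031315551219038]) @ [[-0.55, 0.84], [0.84, 0.55]]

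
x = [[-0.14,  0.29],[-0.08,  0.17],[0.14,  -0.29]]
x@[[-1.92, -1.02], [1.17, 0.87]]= [[0.61, 0.4], [0.35, 0.23], [-0.61, -0.4]]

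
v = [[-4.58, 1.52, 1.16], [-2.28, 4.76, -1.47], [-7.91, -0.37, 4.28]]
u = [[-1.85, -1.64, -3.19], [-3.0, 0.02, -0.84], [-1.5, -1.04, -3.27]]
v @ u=[[2.17, 6.34, 9.54], [-7.86, 5.36, 8.08], [9.32, 8.51, 11.55]]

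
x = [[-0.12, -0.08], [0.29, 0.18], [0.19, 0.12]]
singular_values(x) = [0.43, 0.0]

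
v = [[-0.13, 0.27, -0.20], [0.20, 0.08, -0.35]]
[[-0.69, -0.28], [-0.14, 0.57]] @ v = [[0.03, -0.21, 0.24], [0.13, 0.01, -0.17]]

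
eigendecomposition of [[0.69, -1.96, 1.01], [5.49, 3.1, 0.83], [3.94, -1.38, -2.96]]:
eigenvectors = [[0.11-0.44j,  (0.11+0.44j),  -0.20+0.00j], [(-0.81+0j),  (-0.81-0j),  (0.04+0j)], [0.06-0.37j,  0.06+0.37j,  (0.98+0j)]]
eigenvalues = [(2.33+3.35j), (2.33-3.35j), (-3.83+0j)]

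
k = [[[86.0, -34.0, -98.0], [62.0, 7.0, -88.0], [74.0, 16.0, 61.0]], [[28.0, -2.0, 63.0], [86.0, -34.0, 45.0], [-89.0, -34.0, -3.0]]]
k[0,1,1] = 7.0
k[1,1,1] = -34.0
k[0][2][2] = 61.0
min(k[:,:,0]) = -89.0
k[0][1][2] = -88.0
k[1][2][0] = -89.0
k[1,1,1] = -34.0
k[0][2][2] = 61.0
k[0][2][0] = 74.0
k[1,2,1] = -34.0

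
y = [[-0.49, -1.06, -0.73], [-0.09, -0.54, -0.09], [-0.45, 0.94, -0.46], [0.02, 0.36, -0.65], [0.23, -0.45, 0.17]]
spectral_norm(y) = 1.62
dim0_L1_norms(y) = [1.28, 3.35, 2.1]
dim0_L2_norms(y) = [0.71, 1.62, 1.1]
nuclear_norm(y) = 3.27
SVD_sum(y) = [[-0.05, -1.13, -0.08], [-0.02, -0.55, -0.04], [0.04, 0.88, 0.06], [0.01, 0.31, 0.02], [-0.02, -0.42, -0.03]] + [[-0.39,0.07,-0.68], [-0.04,0.01,-0.07], [-0.35,0.06,-0.61], [-0.29,0.05,-0.5], [0.15,-0.03,0.26]] + [[-0.05, 0.00, 0.03], [-0.03, 0.0, 0.02], [-0.14, 0.0, 0.08], [0.30, -0.0, -0.17], [0.1, -0.0, -0.06]]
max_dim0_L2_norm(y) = 1.62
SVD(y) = [[-0.70, -0.63, -0.15], [-0.34, -0.06, -0.08], [0.54, -0.56, -0.41], [0.19, -0.47, 0.85], [-0.26, 0.24, 0.29]] @ diag([1.6244574180083928, 1.2408518270533462, 0.4004058445825696]) @ [[0.04, 1.0, 0.07], [0.5, -0.09, 0.86], [0.87, -0.0, -0.50]]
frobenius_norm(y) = 2.08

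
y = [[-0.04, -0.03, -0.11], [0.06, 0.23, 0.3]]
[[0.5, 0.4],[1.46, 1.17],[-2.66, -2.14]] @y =[[0.00, 0.08, 0.06], [0.01, 0.23, 0.19], [-0.02, -0.41, -0.35]]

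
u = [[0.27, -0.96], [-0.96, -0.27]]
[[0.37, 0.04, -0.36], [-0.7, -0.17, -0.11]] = u @[[0.78, 0.17, 0.01], [-0.17, 0.01, 0.38]]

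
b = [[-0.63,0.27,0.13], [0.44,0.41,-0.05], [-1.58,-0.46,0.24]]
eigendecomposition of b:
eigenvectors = [[-0.45, 0.01, 0.18], [0.17, 0.48, -0.07], [-0.88, -0.88, 0.98]]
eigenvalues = [-0.48, 0.51, -0.01]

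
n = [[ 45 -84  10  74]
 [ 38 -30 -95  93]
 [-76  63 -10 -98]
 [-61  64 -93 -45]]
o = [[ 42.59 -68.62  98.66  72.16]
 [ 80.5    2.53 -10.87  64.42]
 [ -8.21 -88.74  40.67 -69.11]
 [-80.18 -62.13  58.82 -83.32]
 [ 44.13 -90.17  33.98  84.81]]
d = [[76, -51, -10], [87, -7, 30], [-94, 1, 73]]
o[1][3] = 64.42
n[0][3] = 74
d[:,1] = [-51, -7, 1]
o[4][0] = 44.13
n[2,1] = 63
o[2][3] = -69.11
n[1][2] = -95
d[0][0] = 76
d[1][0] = 87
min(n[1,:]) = -95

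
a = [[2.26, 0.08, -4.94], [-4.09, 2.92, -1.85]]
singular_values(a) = [5.43, 5.35]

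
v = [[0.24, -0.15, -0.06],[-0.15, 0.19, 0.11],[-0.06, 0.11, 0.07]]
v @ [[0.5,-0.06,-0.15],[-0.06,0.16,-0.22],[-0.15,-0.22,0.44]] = [[0.14, -0.03, -0.03],[-0.10, 0.02, 0.03],[-0.05, 0.01, 0.02]]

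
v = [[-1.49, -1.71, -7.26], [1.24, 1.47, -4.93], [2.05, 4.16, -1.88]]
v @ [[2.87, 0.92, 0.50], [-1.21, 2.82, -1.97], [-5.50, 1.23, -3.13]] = [[37.72, -15.12, 25.35],[28.90, -0.78, 13.16],[11.19, 11.30, -1.29]]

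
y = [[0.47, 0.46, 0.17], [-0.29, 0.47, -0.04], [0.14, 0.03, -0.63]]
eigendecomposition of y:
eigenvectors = [[0.78+0.00j, (0.78-0j), -0.15+0.00j], [(-0.02+0.62j), (-0.02-0.62j), -0.00+0.00j], [(0.09-0.01j), 0.09+0.01j, 0.99+0.00j]]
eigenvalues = [(0.48+0.37j), (0.48-0.37j), (-0.65+0j)]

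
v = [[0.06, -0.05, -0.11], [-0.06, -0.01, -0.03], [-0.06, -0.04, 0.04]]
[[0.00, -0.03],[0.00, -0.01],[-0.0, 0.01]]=v@[[-0.0, 0.01], [-0.01, 0.09], [-0.02, 0.24]]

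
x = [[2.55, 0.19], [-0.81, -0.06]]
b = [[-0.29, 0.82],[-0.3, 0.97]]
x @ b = [[-0.80,2.28],[0.25,-0.72]]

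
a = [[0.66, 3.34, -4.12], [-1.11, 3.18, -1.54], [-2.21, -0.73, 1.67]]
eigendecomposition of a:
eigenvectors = [[0.68,0.38,-0.77], [0.39,-0.64,-0.09], [0.62,-0.67,0.63]]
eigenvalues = [-1.2, 2.24, 4.46]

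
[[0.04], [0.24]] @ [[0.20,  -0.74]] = [[0.01, -0.03],[0.05, -0.18]]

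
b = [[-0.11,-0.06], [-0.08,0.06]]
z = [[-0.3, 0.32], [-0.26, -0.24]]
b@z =[[0.05, -0.02], [0.01, -0.04]]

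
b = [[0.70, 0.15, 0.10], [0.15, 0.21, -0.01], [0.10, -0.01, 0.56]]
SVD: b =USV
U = [[-0.89, 0.35, 0.28], [-0.23, 0.20, -0.95], [-0.39, -0.92, -0.1]]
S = [0.78, 0.52, 0.16]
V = [[-0.89, -0.23, -0.39],[0.35, 0.2, -0.92],[0.28, -0.95, -0.1]]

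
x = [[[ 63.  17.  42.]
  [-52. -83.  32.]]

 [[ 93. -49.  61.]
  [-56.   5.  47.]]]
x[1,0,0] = 93.0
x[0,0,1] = 17.0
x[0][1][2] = 32.0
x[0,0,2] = 42.0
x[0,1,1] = -83.0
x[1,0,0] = 93.0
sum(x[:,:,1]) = -110.0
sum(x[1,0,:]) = 105.0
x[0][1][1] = -83.0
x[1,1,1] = 5.0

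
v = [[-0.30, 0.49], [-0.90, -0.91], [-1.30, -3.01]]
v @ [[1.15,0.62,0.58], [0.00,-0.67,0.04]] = [[-0.34,-0.51,-0.15], [-1.03,0.05,-0.56], [-1.5,1.21,-0.87]]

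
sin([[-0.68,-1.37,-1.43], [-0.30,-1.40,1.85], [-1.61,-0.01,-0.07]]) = [[-0.44, -0.15, -1.4], [-0.87, -1.17, 0.65], [-0.78, 0.61, -0.26]]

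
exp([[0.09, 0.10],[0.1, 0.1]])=[[1.1,0.11], [0.11,1.11]]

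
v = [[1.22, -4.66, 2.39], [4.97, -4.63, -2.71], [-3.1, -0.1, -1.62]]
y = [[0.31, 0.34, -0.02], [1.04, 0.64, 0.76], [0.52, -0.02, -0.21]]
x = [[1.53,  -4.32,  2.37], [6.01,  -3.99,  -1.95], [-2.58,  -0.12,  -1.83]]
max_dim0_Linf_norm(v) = 4.97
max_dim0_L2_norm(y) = 1.2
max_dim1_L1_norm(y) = 2.44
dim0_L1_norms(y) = [1.87, 1.0, 0.99]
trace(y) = 0.74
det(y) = 0.18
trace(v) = -5.03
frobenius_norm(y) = 1.61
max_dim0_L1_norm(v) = 9.39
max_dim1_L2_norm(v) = 7.31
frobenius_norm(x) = 9.62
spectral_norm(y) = 1.51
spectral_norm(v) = 8.28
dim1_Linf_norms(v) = [4.66, 4.97, 3.1]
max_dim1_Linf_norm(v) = 4.97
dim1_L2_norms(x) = [5.16, 7.47, 3.17]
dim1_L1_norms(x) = [8.22, 11.95, 4.53]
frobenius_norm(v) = 9.73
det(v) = -103.34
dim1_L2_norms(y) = [0.46, 1.44, 0.56]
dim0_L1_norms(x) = [10.12, 8.43, 6.15]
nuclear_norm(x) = 14.88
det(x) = -84.54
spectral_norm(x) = 8.40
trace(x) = -4.29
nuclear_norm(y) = 2.25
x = v + y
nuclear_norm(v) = 15.42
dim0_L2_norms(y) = [1.2, 0.72, 0.79]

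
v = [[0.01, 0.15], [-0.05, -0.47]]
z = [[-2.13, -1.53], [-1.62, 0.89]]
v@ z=[[-0.26, 0.12], [0.87, -0.34]]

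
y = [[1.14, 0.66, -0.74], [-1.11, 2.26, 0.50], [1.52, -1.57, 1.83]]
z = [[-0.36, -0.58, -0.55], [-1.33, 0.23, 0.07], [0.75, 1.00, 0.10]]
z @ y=[[-0.60,-0.68,-1.03],[-1.67,-0.47,1.23],[-0.1,2.6,0.13]]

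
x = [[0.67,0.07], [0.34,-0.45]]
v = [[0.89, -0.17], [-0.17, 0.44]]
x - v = [[-0.22, 0.24],  [0.51, -0.89]]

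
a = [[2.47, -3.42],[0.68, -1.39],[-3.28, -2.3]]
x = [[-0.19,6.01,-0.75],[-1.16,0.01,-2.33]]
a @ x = [[3.5, 14.81, 6.12], [1.48, 4.07, 2.73], [3.29, -19.74, 7.82]]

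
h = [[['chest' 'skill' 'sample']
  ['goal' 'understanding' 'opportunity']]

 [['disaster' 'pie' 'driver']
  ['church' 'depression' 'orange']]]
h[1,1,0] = 'church'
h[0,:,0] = ['chest', 'goal']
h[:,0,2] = ['sample', 'driver']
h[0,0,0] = 'chest'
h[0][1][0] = 'goal'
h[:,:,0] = [['chest', 'goal'], ['disaster', 'church']]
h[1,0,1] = 'pie'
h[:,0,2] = ['sample', 'driver']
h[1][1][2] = 'orange'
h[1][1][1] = 'depression'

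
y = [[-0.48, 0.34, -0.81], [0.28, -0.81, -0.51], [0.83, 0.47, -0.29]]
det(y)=-0.995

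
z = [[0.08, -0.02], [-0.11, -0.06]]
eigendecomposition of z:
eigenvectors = [[0.81, 0.13], [-0.58, 0.99]]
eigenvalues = [0.09, -0.07]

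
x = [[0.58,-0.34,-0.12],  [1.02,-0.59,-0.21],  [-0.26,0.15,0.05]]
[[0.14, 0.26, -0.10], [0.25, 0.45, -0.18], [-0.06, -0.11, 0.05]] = x @ [[0.39, 0.33, -0.01], [0.38, -0.16, 0.3], [-0.38, -0.09, -0.04]]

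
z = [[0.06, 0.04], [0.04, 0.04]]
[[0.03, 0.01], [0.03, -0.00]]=z @ [[0.34, 0.63], [0.36, -0.73]]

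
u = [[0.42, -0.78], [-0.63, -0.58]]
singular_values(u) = [0.97, 0.75]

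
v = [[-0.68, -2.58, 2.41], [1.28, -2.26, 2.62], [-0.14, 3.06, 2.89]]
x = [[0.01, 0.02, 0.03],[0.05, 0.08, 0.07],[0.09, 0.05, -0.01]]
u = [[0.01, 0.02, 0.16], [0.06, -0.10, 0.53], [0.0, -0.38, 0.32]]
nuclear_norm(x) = 0.22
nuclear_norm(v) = 10.56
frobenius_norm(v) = 6.65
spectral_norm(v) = 4.96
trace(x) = 0.08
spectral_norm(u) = 0.71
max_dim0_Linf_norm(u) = 0.53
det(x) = -0.00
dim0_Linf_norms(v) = [1.28, 3.06, 2.89]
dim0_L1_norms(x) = [0.15, 0.15, 0.11]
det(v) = 29.06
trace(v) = -0.05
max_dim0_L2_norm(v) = 4.6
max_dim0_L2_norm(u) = 0.64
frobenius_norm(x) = 0.16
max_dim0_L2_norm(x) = 0.1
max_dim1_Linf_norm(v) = 3.06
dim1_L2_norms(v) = [3.6, 3.69, 4.21]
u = x @ v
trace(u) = 0.23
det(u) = -0.00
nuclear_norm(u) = 0.98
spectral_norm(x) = 0.15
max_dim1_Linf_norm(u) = 0.53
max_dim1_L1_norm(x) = 0.2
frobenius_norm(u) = 0.75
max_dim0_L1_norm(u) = 1.01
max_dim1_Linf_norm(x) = 0.09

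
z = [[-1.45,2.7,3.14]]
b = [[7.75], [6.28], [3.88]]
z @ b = [[17.90]]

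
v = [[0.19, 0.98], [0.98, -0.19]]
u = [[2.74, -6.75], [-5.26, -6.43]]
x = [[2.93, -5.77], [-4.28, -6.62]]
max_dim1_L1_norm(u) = 11.69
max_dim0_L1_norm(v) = 1.17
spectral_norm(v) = 1.00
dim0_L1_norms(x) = [7.21, 12.39]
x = v + u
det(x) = -44.09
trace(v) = 0.00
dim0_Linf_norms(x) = [4.28, 6.62]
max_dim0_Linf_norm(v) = 0.98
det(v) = -1.00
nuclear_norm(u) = 15.11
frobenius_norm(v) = 1.41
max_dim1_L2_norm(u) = 8.31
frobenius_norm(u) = 11.05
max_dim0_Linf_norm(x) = 6.62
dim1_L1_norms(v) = [1.17, 1.17]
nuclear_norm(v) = 2.00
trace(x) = -3.69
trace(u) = -3.69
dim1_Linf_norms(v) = [0.98, 0.98]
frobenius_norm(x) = 10.20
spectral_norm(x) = 8.92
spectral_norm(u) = 9.55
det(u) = -53.12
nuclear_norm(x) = 13.86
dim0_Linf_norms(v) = [0.98, 0.98]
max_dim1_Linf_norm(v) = 0.98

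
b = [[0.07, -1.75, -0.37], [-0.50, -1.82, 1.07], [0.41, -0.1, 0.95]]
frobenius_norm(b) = 3.00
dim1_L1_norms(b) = [2.19, 3.39, 1.46]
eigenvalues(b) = [(-2.26+0j), (0.73+0.6j), (0.73-0.6j)]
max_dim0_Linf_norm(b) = 1.82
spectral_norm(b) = 2.63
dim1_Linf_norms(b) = [1.75, 1.82, 0.95]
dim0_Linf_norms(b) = [0.5, 1.82, 1.07]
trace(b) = -0.80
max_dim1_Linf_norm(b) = 1.82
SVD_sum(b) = [[-0.18, -1.47, 0.44], [-0.25, -1.99, 0.60], [-0.04, -0.30, 0.09]] + [[-0.03,-0.24,-0.81],[0.02,0.14,0.47],[0.03,0.25,0.86]] + [[0.28, -0.03, -0.00], [-0.27, 0.03, 0.0], [0.42, -0.05, -0.00]]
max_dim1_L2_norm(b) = 2.17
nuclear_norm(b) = 4.53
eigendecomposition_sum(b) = [[(-0.37+0j), (-1.37+0j), (0.42-0j)], [(-0.5+0j), (-1.85+0j), 0.56-0.00j], [(0.03-0j), 0.12-0.00j, (-0.04+0j)]] + [[0.22+0.35j, (-0.19-0.22j), (-0.39+0.62j)], [-0.00-0.16j, 0.02+0.11j, 0.25-0.13j], [0.19-0.22j, -0.11+0.17j, 0.49+0.13j]] + [[(0.22-0.35j), (-0.19+0.22j), -0.39-0.62j], [-0.00+0.16j, 0.02-0.11j, 0.25+0.13j], [0.19+0.22j, (-0.11-0.17j), 0.49-0.13j]]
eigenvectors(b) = [[(0.59+0j),(0.78+0j),(0.78-0j)],[(0.8+0j),(-0.26-0.16j),-0.26+0.16j],[(-0.05+0j),-0.17-0.52j,-0.17+0.52j]]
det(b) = -2.01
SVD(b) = [[0.59, 0.64, -0.49], [0.8, -0.37, 0.48], [0.12, -0.67, -0.73]] @ diag([2.6260489478826665, 1.3285768816702652, 0.5752828806905792]) @ [[-0.12,-0.95,0.29], [-0.04,-0.28,-0.96], [-0.99,0.12,0.00]]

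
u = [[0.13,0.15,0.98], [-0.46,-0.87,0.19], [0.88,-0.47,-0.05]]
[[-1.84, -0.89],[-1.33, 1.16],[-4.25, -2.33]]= u@[[-3.38, -2.69], [2.91, -0.03], [-1.87, -0.55]]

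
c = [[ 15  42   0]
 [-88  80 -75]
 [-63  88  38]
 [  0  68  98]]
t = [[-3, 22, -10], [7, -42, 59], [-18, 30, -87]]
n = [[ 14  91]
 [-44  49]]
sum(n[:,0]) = -30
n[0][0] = 14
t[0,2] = -10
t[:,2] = [-10, 59, -87]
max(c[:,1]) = 88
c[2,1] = 88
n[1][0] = -44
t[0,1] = 22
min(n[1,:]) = -44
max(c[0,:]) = 42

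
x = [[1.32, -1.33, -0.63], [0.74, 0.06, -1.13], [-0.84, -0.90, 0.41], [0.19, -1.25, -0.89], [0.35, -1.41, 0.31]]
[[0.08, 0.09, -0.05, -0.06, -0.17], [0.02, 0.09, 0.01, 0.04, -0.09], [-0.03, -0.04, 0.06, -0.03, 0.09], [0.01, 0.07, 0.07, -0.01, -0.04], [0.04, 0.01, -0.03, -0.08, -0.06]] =x@[[0.06,0.03,-0.09,-0.03,-0.12],[-0.01,-0.01,-0.02,0.04,0.01],[0.02,-0.06,-0.07,-0.05,-0.00]]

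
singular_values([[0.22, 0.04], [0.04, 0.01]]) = [0.23, 0.0]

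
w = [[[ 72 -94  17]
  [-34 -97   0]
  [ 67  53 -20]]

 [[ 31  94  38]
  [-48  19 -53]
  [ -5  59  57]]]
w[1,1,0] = -48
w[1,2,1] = 59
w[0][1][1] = -97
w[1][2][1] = 59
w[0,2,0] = 67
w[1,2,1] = 59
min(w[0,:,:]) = -97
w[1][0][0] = 31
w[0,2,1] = 53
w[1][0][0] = 31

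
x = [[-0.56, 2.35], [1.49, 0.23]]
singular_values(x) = [2.42, 1.5]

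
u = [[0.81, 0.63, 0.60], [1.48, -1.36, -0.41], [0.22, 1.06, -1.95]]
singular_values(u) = [2.26, 2.02, 1.18]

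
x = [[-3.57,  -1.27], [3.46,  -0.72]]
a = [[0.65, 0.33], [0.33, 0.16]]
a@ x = [[-1.18, -1.06], [-0.62, -0.53]]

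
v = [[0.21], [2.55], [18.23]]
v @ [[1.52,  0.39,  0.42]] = [[0.32, 0.08, 0.09], [3.88, 0.99, 1.07], [27.71, 7.11, 7.66]]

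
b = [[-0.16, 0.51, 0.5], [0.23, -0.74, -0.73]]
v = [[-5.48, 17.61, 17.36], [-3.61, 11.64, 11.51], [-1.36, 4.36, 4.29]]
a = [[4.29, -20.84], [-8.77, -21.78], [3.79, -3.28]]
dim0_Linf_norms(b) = [0.23, 0.74, 0.73]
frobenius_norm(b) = 1.29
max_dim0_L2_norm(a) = 30.32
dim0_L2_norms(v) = [6.7, 21.55, 21.27]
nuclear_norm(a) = 40.48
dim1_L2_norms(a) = [21.28, 23.48, 5.01]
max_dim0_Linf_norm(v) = 17.61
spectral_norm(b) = 1.29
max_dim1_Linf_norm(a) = 21.78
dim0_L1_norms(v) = [10.45, 33.61, 33.16]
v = a @ b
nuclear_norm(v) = 31.04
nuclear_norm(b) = 1.29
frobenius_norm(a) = 32.08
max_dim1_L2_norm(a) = 23.48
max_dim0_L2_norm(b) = 0.9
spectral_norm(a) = 30.48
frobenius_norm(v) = 31.01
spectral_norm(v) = 31.01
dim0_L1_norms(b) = [0.39, 1.25, 1.23]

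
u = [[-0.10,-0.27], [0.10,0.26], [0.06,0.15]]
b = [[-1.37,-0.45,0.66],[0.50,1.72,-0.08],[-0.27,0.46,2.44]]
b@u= [[0.13, 0.35], [0.12, 0.3], [0.22, 0.56]]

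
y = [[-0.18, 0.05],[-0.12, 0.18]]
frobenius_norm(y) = 0.29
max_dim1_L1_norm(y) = 0.3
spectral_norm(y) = 0.27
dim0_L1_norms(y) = [0.3, 0.23]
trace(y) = 0.00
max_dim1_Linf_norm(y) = 0.18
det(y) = -0.03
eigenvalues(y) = [-0.16, 0.16]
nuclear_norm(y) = 0.37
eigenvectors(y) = [[-0.94, -0.14], [-0.33, -0.99]]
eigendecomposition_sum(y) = [[-0.17, 0.02], [-0.06, 0.01]] + [[-0.01,0.02], [-0.06,0.17]]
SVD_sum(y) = [[-0.13, 0.11], [-0.16, 0.13]] + [[-0.05, -0.06], [0.04, 0.05]]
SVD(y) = [[-0.64,-0.77],[-0.77,0.64]] @ diag([0.26837120820892246, 0.09837120820892248]) @ [[0.77,-0.64], [0.64,0.77]]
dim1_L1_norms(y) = [0.23, 0.3]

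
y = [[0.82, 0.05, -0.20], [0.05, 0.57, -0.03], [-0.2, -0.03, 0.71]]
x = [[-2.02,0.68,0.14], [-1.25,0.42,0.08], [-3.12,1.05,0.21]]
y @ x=[[-1.09, 0.37, 0.08], [-0.72, 0.24, 0.05], [-1.77, 0.60, 0.12]]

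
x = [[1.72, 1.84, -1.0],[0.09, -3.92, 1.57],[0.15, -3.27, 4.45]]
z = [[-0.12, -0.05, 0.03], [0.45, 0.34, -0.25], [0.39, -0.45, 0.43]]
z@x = [[-0.21, -0.12, 0.18], [0.77, 0.31, -1.03], [0.69, 1.08, 0.82]]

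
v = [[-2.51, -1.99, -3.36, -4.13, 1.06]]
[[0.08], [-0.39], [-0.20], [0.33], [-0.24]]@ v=[[-0.20, -0.16, -0.27, -0.33, 0.08], [0.98, 0.78, 1.31, 1.61, -0.41], [0.5, 0.4, 0.67, 0.83, -0.21], [-0.83, -0.66, -1.11, -1.36, 0.35], [0.60, 0.48, 0.81, 0.99, -0.25]]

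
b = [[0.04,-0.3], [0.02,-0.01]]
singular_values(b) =[0.3, 0.02]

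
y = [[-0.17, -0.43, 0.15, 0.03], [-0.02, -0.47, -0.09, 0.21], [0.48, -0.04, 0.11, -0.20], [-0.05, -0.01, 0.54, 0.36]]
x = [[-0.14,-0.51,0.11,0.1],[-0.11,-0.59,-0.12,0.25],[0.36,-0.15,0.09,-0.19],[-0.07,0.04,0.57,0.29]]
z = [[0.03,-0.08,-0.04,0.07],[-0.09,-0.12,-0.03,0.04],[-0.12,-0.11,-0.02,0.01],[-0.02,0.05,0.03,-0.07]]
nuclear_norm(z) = 0.39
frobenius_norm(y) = 1.10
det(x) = 0.03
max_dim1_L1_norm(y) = 0.96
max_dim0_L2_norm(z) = 0.19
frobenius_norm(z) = 0.27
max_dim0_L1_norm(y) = 0.95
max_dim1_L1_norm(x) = 1.07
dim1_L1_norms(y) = [0.78, 0.79, 0.83, 0.96]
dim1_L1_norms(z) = [0.22, 0.28, 0.26, 0.17]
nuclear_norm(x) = 2.07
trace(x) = -0.35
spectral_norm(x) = 0.84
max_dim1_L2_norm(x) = 0.66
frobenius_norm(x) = 1.16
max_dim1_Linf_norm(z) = 0.12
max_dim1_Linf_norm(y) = 0.54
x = y + z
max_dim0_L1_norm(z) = 0.36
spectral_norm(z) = 0.24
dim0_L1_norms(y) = [0.72, 0.95, 0.89, 0.8]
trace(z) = -0.18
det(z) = -0.00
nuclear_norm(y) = 2.07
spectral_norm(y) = 0.75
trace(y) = -0.17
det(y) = 0.05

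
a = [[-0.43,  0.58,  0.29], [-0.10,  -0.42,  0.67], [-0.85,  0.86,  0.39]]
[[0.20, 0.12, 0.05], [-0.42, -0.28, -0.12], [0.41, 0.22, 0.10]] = a @ [[-0.43, -0.18, -0.10], [0.28, 0.22, 0.08], [-0.51, -0.31, -0.14]]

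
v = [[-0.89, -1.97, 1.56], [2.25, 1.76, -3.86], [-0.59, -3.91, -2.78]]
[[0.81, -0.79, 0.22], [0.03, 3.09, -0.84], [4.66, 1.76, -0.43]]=v @ [[-0.55, 1.03, -0.29],  [-0.66, -0.35, 0.09],  [-0.63, -0.36, 0.09]]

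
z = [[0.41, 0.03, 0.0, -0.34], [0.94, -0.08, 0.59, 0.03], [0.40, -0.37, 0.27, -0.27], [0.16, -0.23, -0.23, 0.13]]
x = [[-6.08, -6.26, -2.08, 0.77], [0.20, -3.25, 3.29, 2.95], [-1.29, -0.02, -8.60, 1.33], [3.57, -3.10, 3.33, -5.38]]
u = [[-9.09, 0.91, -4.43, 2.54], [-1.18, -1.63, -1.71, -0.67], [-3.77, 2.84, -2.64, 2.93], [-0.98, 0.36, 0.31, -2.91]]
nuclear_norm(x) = 29.10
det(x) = 1771.78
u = x @ z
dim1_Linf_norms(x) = [6.26, 3.29, 8.6, 5.38]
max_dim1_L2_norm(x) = 9.0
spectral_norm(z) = 1.29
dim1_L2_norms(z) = [0.53, 1.11, 0.67, 0.39]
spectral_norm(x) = 11.42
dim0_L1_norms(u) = [15.02, 5.74, 9.09, 9.05]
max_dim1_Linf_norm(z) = 0.94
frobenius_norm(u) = 12.82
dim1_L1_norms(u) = [16.97, 5.19, 12.18, 4.56]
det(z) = 0.07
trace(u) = -16.27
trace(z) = 0.73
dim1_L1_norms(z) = [0.78, 1.64, 1.31, 0.75]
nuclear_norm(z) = 2.43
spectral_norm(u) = 11.91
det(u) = 122.62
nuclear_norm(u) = 19.37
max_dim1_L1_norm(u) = 16.97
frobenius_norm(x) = 15.84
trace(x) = -23.31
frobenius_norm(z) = 1.45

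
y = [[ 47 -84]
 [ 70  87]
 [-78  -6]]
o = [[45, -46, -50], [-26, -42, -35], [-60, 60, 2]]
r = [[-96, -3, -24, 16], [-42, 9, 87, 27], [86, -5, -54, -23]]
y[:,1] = [-84, 87, -6]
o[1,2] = -35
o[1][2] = -35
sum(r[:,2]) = 9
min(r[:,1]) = -5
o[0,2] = -50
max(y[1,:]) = 87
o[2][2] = 2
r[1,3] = 27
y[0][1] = -84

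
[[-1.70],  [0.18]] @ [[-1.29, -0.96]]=[[2.19, 1.63], [-0.23, -0.17]]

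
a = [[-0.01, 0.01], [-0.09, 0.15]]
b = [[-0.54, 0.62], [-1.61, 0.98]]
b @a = [[-0.05,0.09], [-0.07,0.13]]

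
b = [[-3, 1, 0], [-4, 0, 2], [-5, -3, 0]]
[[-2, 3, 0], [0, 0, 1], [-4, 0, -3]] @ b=[[-6, -2, 6], [-5, -3, 0], [27, 5, 0]]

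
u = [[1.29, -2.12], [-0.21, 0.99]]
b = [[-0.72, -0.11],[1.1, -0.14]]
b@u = [[-0.91, 1.42], [1.45, -2.47]]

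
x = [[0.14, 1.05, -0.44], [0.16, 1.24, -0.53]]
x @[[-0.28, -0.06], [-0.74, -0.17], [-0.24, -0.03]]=[[-0.71, -0.17], [-0.84, -0.2]]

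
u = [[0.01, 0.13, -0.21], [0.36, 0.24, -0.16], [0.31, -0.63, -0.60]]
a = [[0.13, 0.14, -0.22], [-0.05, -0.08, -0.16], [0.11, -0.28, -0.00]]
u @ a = [[-0.03,  0.05,  -0.02], [0.02,  0.08,  -0.12], [0.01,  0.26,  0.03]]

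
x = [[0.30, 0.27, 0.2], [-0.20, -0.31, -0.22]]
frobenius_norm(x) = 0.62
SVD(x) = [[-0.72, 0.69], [0.69, 0.72]] @ diag([0.6177583110863808, 0.07599124346727251]) @ [[-0.57, -0.66, -0.48], [0.82, -0.50, -0.28]]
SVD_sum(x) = [[0.26, 0.3, 0.21], [-0.24, -0.28, -0.2]] + [[0.04, -0.03, -0.01], [0.04, -0.03, -0.02]]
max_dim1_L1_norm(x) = 0.77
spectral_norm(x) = 0.62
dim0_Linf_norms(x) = [0.3, 0.31, 0.22]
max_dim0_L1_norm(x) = 0.58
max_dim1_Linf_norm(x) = 0.31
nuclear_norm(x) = 0.69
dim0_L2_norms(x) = [0.36, 0.41, 0.3]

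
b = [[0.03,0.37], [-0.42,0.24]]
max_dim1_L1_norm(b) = 0.66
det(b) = 0.16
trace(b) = 0.27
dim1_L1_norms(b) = [0.4, 0.66]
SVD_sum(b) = [[-0.17, 0.19], [-0.31, 0.34]] + [[0.20, 0.18],[-0.11, -0.1]]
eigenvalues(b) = [(0.14+0.38j), (0.14-0.38j)]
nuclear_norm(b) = 0.83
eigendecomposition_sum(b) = [[(0.01+0.21j),0.19-0.07j], [(-0.21+0.07j),(0.12+0.17j)]] + [[0.02-0.21j,(0.19+0.07j)], [-0.21-0.07j,(0.12-0.17j)]]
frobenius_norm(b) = 0.61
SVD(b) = [[0.48, 0.88], [0.88, -0.48]] @ diag([0.5253677950194505, 0.3094974635702215]) @ [[-0.67, 0.74], [0.74, 0.67]]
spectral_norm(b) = 0.53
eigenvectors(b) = [[(-0.18+0.66j), (-0.18-0.66j)],[(-0.73+0j), (-0.73-0j)]]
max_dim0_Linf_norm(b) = 0.42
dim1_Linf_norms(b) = [0.37, 0.42]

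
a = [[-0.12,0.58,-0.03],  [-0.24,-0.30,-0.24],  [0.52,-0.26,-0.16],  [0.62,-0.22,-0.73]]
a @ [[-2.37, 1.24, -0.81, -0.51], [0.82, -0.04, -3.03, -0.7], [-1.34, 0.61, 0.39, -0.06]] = [[0.8, -0.19, -1.67, -0.34], [0.64, -0.43, 1.01, 0.35], [-1.23, 0.56, 0.3, -0.07], [-0.67, 0.33, -0.12, -0.12]]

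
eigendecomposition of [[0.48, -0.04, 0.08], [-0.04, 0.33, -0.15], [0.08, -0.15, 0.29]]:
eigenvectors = [[0.75, -0.65, -0.11], [-0.45, -0.63, 0.63], [0.48, 0.42, 0.77]]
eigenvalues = [0.56, 0.39, 0.15]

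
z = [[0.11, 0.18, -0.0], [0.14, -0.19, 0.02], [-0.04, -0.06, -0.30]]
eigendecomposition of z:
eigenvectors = [[-0.93+0.00j, (-0.18-0.16j), -0.18+0.16j], [(-0.35+0j), 0.41+0.33j, 0.41-0.33j], [0.12+0.00j, -0.81+0.00j, -0.81-0.00j]]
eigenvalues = [(0.18+0j), (-0.28+0.02j), (-0.28-0.02j)]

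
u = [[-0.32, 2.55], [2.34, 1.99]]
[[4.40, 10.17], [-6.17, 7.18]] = u@[[-3.71, -0.29],[1.26, 3.95]]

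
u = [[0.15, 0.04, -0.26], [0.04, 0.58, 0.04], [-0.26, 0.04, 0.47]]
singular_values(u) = [0.62, 0.58, 0.0]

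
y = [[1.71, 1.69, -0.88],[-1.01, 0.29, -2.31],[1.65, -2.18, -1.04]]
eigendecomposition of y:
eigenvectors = [[(-0.71+0j),  (-0.71-0j),  (-0.06+0j)], [-0.09-0.54j,  (-0.09+0.54j),  (0.59+0j)], [-0.06+0.44j,  -0.06-0.44j,  (0.81+0j)]]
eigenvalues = [(1.86+1.83j), (1.86-1.83j), (-2.76+0j)]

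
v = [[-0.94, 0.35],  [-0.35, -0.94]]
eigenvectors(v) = [[(0.71+0j), 0.71-0.00j], [0.71j, -0.71j]]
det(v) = 1.01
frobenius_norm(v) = 1.42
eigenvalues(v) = [(-0.94+0.35j), (-0.94-0.35j)]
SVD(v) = [[-0.94, -0.35], [-0.35, 0.94]] @ diag([1.003045362882457, 1.003045362882457]) @ [[1.00, 0.00], [-0.0, -1.00]]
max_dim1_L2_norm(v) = 1.0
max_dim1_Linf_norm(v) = 0.94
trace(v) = -1.88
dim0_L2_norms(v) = [1.0, 1.0]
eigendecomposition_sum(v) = [[(-0.47+0.18j), 0.18+0.47j], [-0.18-0.47j, (-0.47+0.18j)]] + [[(-0.47-0.18j), (0.18-0.47j)], [-0.18+0.47j, -0.47-0.18j]]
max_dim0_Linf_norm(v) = 0.94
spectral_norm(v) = 1.00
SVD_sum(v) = [[-0.94, 0.00], [-0.35, 0.00]] + [[0.00,  0.35], [0.0,  -0.94]]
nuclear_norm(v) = 2.01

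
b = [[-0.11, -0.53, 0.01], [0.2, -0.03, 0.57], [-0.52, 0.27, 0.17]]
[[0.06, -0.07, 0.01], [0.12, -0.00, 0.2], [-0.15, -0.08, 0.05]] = b@[[0.24,0.18,0.01],[-0.17,0.09,-0.01],[0.12,-0.06,0.35]]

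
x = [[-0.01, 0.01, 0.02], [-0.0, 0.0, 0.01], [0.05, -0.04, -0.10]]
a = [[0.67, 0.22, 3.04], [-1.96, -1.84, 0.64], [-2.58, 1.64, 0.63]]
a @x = [[0.15,  -0.11,  -0.29], [0.05,  -0.05,  -0.12], [0.06,  -0.05,  -0.1]]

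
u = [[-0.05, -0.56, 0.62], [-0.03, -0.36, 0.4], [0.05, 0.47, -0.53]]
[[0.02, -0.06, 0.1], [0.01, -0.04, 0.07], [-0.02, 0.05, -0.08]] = u @ [[-0.09, -0.16, 0.2], [0.07, 0.2, -0.1], [0.09, 0.07, 0.09]]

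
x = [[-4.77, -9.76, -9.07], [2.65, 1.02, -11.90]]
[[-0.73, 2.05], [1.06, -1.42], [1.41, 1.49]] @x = [[8.91, 9.22, -17.77],[-8.82, -11.79, 7.28],[-2.78, -12.24, -30.52]]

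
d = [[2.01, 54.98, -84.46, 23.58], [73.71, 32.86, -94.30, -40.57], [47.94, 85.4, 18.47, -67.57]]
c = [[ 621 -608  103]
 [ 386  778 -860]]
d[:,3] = [23.58, -40.57, -67.57]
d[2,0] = 47.94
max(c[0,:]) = 621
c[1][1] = 778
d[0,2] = -84.46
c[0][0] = 621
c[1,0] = 386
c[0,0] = 621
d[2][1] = 85.4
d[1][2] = -94.3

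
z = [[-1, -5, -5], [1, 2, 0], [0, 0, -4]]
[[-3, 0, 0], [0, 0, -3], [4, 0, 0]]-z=[[-2, 5, 5], [-1, -2, -3], [4, 0, 4]]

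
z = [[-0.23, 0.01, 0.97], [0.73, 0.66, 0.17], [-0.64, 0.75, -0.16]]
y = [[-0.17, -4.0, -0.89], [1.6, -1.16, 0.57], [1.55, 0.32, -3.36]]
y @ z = [[-2.31, -3.31, -0.70], [-1.58, -0.32, 1.26], [2.03, -2.29, 2.10]]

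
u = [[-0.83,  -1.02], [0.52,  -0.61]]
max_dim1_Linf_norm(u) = 1.02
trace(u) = -1.44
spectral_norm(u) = 1.33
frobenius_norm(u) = 1.54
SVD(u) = [[0.99,0.17], [0.17,-0.99]] @ diag([1.3273121531238656, 0.7810521417739588]) @ [[-0.55, -0.83],[-0.83, 0.55]]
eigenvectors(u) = [[0.81+0.00j, (0.81-0j)],  [-0.09-0.57j, -0.09+0.57j]]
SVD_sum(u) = [[-0.72, -1.09], [-0.12, -0.19]] + [[-0.11, 0.07],[0.64, -0.42]]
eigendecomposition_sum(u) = [[-0.41+0.30j,  -0.51-0.51j], [(0.26+0.26j),  -0.30+0.41j]] + [[(-0.41-0.3j), -0.51+0.51j], [(0.26-0.26j), (-0.3-0.41j)]]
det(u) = 1.04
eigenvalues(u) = [(-0.72+0.72j), (-0.72-0.72j)]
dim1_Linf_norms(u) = [1.02, 0.61]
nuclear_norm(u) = 2.11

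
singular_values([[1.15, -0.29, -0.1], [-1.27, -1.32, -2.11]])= [2.81, 1.14]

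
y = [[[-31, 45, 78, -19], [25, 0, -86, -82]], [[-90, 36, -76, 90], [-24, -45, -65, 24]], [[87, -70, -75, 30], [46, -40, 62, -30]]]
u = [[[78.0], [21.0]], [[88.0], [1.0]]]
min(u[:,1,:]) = 1.0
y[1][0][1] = 36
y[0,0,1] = 45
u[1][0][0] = 88.0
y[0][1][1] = 0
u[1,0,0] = 88.0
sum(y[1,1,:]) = -110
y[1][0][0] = -90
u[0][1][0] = 21.0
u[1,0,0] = 88.0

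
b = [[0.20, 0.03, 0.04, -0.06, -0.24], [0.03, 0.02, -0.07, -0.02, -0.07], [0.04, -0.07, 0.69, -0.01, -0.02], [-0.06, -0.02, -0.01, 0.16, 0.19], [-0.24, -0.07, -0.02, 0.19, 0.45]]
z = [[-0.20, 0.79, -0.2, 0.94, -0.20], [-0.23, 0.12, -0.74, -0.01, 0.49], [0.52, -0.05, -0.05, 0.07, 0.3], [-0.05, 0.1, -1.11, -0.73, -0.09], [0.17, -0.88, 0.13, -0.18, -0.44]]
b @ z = [[-0.06, 0.36, -0.03, 0.28, 0.10], [-0.06, 0.09, -0.0, 0.05, 0.02], [0.36, 0.01, 0.02, 0.1, 0.17], [0.04, -0.20, -0.13, -0.21, -0.1], [0.12, -0.57, -0.05, -0.45, -0.21]]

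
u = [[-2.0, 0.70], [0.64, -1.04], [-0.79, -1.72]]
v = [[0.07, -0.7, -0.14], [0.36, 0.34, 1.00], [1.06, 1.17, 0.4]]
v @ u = [[-0.48, 1.02], [-1.29, -1.82], [-1.69, -1.16]]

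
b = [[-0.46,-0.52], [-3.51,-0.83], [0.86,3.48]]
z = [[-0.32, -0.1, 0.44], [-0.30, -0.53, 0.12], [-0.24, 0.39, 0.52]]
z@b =[[0.88, 1.78], [2.10, 1.01], [-0.81, 1.61]]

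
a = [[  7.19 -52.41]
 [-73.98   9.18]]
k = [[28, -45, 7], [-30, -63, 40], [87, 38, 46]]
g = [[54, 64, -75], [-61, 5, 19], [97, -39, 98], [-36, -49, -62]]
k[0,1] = -45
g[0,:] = [54, 64, -75]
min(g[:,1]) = -49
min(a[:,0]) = -73.98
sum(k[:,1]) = -70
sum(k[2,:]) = 171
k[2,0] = 87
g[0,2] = -75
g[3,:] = [-36, -49, -62]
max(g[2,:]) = 98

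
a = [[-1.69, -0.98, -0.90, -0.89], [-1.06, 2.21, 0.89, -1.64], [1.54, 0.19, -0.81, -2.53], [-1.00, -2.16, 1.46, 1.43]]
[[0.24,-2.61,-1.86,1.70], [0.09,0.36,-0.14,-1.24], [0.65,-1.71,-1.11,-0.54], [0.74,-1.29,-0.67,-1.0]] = a @[[0.06, 0.39, 0.36, -0.48], [-0.36, 1.08, 0.62, 0.01], [0.38, 0.01, 0.02, -1.34], [-0.37, 0.99, 0.70, 0.35]]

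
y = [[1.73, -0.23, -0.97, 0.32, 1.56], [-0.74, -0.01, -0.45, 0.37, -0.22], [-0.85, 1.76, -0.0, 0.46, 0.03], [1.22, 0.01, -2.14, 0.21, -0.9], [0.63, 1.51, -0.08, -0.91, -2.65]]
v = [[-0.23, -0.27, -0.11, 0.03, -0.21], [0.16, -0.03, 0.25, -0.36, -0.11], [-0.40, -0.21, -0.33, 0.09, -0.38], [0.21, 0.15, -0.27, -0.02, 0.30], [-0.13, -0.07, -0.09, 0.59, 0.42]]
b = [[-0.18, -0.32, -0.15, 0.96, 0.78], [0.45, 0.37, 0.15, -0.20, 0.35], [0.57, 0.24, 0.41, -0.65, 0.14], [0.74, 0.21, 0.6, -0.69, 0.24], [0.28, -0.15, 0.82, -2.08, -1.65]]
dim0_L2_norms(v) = [0.55, 0.38, 0.51, 0.7, 0.68]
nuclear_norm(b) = 5.16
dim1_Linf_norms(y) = [1.73, 0.74, 1.76, 2.14, 2.65]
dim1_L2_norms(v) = [0.43, 0.48, 0.68, 0.48, 0.74]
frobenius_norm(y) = 5.38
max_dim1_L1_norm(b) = 4.98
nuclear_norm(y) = 10.12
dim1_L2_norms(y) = [2.55, 0.97, 2.01, 2.63, 3.25]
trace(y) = -0.72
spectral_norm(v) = 0.87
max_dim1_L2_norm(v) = 0.74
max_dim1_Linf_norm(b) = 2.08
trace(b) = -1.74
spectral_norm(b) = 3.19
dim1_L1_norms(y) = [4.81, 1.79, 3.1, 4.48, 5.78]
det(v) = -0.00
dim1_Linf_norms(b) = [0.96, 0.45, 0.65, 0.74, 2.08]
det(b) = 0.00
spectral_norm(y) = 3.66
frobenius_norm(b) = 3.54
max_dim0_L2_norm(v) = 0.7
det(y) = -0.02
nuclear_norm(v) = 2.29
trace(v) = -0.19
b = y @ v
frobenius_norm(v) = 1.29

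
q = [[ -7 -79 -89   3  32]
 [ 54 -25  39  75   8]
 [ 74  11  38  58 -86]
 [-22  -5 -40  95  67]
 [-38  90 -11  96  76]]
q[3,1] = -5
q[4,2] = -11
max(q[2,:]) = 74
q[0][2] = -89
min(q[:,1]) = -79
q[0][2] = -89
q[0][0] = -7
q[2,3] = 58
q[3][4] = 67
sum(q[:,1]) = -8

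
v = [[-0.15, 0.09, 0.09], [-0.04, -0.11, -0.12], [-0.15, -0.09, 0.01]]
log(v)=[[-1.31, 2.19, 1.44], [-2.3, -2.92, 0.20], [-1.06, 1.15, -1.86]]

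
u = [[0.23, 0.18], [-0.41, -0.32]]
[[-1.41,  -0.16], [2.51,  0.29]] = u @ [[-4.53, 1.78], [-2.05, -3.18]]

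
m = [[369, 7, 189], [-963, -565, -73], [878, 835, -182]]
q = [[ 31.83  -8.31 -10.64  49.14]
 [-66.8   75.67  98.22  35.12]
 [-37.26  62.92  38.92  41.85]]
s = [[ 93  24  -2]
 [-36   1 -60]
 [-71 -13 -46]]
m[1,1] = -565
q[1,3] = 35.12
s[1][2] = -60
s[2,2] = -46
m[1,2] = -73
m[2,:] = [878, 835, -182]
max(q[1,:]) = 98.22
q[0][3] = 49.14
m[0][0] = 369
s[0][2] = -2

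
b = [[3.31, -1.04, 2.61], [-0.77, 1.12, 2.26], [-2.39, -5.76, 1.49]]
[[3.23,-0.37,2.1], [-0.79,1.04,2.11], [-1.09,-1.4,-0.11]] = b@[[0.89, -0.17, 0.04], [-0.17, 0.37, 0.22], [0.04, 0.22, 0.84]]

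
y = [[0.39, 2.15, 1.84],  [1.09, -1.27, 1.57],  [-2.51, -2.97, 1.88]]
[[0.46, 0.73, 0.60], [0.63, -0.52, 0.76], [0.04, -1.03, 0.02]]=y @[[0.20,-0.03,0.24], [-0.03,0.36,-0.02], [0.24,-0.02,0.3]]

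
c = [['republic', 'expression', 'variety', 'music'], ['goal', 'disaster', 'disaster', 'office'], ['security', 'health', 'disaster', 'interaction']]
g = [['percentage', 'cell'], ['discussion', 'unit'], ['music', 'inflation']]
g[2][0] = 'music'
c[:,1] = ['expression', 'disaster', 'health']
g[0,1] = 'cell'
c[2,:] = ['security', 'health', 'disaster', 'interaction']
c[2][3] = 'interaction'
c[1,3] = 'office'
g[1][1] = 'unit'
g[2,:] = ['music', 'inflation']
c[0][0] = 'republic'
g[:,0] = ['percentage', 'discussion', 'music']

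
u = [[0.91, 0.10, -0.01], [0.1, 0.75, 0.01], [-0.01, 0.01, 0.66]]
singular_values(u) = [0.96, 0.71, 0.66]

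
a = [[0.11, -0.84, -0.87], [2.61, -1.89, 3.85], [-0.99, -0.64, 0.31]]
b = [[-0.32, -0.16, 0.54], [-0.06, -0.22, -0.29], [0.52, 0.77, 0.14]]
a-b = [[0.43, -0.68, -1.41], [2.67, -1.67, 4.14], [-1.51, -1.41, 0.17]]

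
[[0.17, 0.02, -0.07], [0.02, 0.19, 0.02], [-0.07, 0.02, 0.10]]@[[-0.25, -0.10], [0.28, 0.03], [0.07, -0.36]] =[[-0.04, 0.01], [0.05, -0.0], [0.03, -0.03]]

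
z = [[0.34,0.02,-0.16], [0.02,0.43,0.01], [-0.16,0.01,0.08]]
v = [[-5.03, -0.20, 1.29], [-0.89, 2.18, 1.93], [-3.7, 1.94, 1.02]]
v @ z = [[-1.92, -0.17, 0.91], [-0.57, 0.94, 0.32], [-1.38, 0.77, 0.69]]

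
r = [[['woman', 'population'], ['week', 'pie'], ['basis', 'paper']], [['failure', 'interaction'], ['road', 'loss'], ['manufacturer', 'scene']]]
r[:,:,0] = [['woman', 'week', 'basis'], ['failure', 'road', 'manufacturer']]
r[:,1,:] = [['week', 'pie'], ['road', 'loss']]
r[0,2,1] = 'paper'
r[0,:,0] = ['woman', 'week', 'basis']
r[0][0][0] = 'woman'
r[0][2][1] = 'paper'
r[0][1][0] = 'week'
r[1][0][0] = 'failure'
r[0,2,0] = 'basis'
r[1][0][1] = 'interaction'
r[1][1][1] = 'loss'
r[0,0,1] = 'population'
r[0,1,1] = 'pie'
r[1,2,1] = 'scene'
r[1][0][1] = 'interaction'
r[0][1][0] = 'week'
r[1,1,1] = 'loss'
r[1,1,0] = 'road'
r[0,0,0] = 'woman'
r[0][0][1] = 'population'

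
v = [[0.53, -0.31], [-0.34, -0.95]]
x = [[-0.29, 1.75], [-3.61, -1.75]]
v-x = [[0.82, -2.06], [3.27, 0.8]]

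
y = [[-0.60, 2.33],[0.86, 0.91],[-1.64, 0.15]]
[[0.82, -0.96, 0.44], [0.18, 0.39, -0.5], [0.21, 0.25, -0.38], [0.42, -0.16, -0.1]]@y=[[-2.04, 1.1], [1.05, 0.70], [0.71, 0.66], [-0.23, 0.82]]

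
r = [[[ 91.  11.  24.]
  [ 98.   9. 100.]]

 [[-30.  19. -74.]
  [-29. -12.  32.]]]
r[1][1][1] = -12.0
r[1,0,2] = -74.0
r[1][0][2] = -74.0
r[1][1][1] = -12.0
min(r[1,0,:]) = -74.0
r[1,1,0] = -29.0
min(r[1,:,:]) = -74.0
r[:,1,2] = [100.0, 32.0]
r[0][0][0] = 91.0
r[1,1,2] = 32.0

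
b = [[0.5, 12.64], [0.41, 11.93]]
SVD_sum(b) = [[0.47, 12.64], [0.44, 11.93]] + [[0.03, -0.00], [-0.03, 0.0]]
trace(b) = 12.43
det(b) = 0.78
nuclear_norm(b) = 17.44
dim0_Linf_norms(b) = [0.5, 12.64]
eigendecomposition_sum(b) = [[0.06, -0.07], [-0.0, 0.00]] + [[0.44, 12.71], [0.41, 11.93]]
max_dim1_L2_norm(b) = 12.65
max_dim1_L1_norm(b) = 13.14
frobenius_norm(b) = 17.39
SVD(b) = [[0.73, 0.69], [0.69, -0.73]] @ diag([17.392831149657585, 0.044995549790949774]) @ [[0.04, 1.0], [1.00, -0.04]]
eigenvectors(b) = [[-1.00,-0.73], [0.03,-0.68]]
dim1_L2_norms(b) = [12.65, 11.94]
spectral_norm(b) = 17.39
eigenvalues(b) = [0.06, 12.37]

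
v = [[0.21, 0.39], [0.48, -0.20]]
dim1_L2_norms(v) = [0.44, 0.52]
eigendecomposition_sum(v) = [[0.35, 0.2], [0.24, 0.14]] + [[-0.14, 0.19], [0.24, -0.34]]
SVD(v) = [[-0.27,-0.96], [-0.96,0.27]] @ diag([0.5261615272324706, 0.4356076758510966]) @ [[-0.99, 0.16], [-0.16, -0.99]]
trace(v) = 0.01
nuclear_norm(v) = 0.96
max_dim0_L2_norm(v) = 0.52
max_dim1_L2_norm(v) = 0.52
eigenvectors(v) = [[0.82, -0.5],[0.57, 0.87]]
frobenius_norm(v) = 0.68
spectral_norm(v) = 0.53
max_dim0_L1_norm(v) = 0.69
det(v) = -0.23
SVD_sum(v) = [[0.14, -0.02], [0.50, -0.08]] + [[0.07, 0.41], [-0.02, -0.12]]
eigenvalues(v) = [0.48, -0.47]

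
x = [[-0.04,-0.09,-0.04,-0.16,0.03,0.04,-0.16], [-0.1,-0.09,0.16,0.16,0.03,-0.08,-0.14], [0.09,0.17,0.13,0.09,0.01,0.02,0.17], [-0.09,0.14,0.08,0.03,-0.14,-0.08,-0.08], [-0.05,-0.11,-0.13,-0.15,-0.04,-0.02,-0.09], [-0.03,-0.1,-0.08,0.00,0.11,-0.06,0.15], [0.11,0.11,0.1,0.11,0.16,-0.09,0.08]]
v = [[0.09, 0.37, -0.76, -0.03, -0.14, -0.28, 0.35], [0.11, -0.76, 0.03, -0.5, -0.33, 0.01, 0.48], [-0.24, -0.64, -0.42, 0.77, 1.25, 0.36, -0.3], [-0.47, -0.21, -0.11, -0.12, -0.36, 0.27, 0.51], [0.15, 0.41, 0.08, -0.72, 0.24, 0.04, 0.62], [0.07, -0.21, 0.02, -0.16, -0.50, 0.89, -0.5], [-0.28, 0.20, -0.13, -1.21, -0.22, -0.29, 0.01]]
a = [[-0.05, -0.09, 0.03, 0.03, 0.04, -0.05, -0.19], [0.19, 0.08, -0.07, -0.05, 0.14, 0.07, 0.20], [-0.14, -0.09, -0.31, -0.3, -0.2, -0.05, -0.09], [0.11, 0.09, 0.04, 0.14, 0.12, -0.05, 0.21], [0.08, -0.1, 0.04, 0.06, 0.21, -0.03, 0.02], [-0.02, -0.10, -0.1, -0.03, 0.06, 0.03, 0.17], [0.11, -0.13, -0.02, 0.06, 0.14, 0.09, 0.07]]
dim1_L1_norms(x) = [0.56, 0.76, 0.68, 0.64, 0.59, 0.53, 0.76]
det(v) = 1.01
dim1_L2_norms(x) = [0.25, 0.31, 0.3, 0.26, 0.25, 0.24, 0.29]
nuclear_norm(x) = 1.56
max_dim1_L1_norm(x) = 0.76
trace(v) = -0.07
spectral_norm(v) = 2.13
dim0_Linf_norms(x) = [0.11, 0.17, 0.16, 0.16, 0.16, 0.09, 0.17]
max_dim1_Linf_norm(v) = 1.25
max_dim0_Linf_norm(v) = 1.25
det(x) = -0.00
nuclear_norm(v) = 7.68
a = v @ x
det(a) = -0.00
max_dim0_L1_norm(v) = 3.51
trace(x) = 0.01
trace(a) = 0.17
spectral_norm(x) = 0.51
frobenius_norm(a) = 0.85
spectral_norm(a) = 0.64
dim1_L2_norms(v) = [0.97, 1.09, 1.74, 0.87, 1.08, 1.17, 1.32]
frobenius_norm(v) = 3.19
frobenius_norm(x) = 0.73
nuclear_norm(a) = 1.73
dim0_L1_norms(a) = [0.7, 0.68, 0.61, 0.67, 0.91, 0.37, 0.95]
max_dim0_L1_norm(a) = 0.95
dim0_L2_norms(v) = [0.64, 1.19, 0.89, 1.69, 1.48, 1.08, 1.16]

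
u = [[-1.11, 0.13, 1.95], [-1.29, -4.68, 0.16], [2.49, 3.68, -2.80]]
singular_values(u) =[6.9, 2.94, 0.04]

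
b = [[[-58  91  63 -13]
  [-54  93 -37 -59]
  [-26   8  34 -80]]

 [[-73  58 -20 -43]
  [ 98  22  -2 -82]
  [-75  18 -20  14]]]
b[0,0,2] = 63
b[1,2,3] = 14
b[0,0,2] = 63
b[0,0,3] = -13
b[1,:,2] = [-20, -2, -20]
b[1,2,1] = 18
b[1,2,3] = 14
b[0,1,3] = -59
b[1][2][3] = 14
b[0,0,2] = 63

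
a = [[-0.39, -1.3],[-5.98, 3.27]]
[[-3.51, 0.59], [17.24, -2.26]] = a@[[-1.21, 0.11],[3.06, -0.49]]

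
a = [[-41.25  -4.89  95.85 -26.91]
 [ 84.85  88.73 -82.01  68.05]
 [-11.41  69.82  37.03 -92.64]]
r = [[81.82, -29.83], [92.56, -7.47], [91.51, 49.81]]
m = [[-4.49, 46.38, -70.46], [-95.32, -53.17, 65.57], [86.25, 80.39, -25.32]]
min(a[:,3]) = -92.64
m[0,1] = 46.38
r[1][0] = 92.56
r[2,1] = 49.81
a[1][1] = 88.73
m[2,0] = 86.25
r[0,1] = -29.83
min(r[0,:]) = -29.83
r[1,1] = -7.47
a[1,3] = 68.05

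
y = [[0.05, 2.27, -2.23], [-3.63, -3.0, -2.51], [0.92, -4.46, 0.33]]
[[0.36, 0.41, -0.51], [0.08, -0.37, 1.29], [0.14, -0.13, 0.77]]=y@[[0.12, 0.15, -0.19], [-0.02, 0.05, -0.21], [-0.18, -0.13, 0.01]]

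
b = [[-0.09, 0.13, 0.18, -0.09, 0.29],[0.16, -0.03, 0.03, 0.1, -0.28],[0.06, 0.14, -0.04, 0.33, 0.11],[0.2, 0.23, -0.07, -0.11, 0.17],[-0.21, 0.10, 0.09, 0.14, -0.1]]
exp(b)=[[0.9, 0.14, 0.18, -0.03, 0.25], [0.19, 0.98, 0.03, 0.07, -0.23], [0.09, 0.18, 0.96, 0.32, 0.12], [0.18, 0.23, -0.04, 0.90, 0.15], [-0.17, 0.1, 0.06, 0.15, 0.88]]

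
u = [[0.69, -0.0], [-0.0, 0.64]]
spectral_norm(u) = 0.69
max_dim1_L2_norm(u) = 0.69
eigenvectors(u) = [[1.00, 0.00],[0.00, 1.00]]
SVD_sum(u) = [[0.69, 0.0], [0.00, 0.0]] + [[0.00,0.0],  [0.00,0.64]]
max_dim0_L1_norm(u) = 0.69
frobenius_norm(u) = 0.94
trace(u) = 1.33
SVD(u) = [[1.0, 0.00],[0.0, 1.0]] @ diag([0.69, 0.64]) @ [[1.00, 0.0],  [0.0, 1.00]]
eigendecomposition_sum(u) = [[0.69,0.0], [0.0,0.00]] + [[0.00, 0.0],[0.0, 0.64]]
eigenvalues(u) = [0.69, 0.64]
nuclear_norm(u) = 1.33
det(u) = 0.44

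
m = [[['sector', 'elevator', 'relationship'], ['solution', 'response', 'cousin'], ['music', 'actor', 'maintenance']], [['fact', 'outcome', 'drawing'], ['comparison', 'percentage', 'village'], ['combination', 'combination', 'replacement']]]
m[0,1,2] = 'cousin'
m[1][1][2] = 'village'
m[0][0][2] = 'relationship'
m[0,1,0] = 'solution'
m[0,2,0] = 'music'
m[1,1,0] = 'comparison'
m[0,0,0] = 'sector'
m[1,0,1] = 'outcome'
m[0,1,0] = 'solution'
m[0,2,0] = 'music'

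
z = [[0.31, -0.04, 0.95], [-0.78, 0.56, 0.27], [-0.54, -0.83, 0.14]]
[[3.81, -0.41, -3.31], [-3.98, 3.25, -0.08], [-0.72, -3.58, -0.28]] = z @ [[4.67, -0.73, -0.79], [-1.76, 4.79, 0.31], [2.41, 0.01, -3.21]]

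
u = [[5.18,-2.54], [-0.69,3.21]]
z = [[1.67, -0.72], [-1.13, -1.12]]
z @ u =[[9.15, -6.55], [-5.08, -0.73]]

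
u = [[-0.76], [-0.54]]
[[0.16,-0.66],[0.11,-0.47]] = u @ [[-0.21, 0.87]]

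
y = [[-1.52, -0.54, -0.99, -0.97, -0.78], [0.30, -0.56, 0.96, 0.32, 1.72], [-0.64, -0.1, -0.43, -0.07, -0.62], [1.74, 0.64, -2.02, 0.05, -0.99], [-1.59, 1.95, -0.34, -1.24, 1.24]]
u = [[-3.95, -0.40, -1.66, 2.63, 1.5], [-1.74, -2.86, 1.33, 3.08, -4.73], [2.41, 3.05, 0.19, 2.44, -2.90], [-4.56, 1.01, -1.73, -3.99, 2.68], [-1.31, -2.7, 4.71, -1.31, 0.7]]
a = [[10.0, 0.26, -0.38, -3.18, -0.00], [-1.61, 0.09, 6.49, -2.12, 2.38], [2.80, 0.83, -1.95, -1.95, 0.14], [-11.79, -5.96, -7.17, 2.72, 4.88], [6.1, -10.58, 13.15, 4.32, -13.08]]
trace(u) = -9.91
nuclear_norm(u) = 27.43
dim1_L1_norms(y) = [4.8, 3.86, 1.86, 5.44, 6.36]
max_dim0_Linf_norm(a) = 13.15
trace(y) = -1.22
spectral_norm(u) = 9.13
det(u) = -2601.87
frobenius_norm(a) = 30.83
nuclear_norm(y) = 10.15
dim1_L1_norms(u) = [10.14, 13.74, 10.99, 13.97, 10.73]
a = y @ u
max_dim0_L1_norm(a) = 32.3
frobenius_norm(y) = 5.34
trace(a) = -2.22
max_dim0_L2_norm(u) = 6.85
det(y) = 5.71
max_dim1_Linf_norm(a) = 13.15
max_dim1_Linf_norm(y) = 2.02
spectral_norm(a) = 24.59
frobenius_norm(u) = 13.54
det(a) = -14831.21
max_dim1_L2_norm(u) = 6.92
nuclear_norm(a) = 54.48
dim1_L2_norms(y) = [2.27, 2.09, 1.0, 2.92, 3.09]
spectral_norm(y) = 3.46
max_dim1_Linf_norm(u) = 4.73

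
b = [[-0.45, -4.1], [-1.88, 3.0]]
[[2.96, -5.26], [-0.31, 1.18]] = b @ [[-0.84,  1.21],[-0.63,  1.15]]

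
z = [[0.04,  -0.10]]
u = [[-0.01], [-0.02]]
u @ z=[[-0.0, 0.0], [-0.0, 0.00]]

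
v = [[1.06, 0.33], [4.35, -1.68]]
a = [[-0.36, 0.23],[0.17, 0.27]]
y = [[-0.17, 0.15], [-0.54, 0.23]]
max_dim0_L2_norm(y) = 0.57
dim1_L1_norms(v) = [1.39, 6.03]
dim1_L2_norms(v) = [1.11, 4.66]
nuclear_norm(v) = 5.42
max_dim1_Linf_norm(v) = 4.35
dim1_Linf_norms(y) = [0.17, 0.54]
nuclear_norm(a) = 0.75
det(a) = -0.14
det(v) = -3.22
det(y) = 0.04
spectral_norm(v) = 4.75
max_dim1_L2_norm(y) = 0.59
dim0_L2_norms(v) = [4.48, 1.71]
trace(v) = -0.62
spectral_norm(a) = 0.43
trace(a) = -0.09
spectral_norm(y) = 0.63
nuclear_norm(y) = 0.69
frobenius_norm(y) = 0.63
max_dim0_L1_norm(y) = 0.71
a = v @ y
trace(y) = 0.06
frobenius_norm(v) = 4.79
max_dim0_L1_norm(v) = 5.41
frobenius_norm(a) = 0.53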